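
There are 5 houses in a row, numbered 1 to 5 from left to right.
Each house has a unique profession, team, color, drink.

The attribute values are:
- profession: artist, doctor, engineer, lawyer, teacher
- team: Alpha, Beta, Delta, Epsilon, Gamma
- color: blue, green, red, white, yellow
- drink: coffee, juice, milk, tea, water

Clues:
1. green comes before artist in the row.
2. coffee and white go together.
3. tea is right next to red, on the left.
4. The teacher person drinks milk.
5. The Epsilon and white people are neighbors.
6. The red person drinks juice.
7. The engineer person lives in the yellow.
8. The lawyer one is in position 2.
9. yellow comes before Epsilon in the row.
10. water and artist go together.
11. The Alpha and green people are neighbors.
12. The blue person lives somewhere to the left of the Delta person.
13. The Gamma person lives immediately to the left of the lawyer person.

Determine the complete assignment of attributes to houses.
Solution:

House | Profession | Team | Color | Drink
-----------------------------------------
  1   | engineer | Gamma | yellow | tea
  2   | lawyer | Alpha | red | juice
  3   | teacher | Beta | green | milk
  4   | artist | Epsilon | blue | water
  5   | doctor | Delta | white | coffee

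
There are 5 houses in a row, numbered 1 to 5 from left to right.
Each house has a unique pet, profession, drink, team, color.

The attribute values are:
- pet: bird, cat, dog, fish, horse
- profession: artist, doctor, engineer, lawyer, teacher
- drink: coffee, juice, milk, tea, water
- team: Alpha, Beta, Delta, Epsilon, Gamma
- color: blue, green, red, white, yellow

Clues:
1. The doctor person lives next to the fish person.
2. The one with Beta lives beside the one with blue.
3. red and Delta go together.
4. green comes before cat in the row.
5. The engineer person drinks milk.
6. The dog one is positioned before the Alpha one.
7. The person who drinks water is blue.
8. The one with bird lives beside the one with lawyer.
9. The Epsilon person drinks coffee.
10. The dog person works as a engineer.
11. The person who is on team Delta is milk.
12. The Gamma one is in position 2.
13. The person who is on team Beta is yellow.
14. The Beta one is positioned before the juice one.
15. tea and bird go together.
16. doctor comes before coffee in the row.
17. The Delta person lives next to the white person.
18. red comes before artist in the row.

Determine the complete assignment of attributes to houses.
Solution:

House | Pet | Profession | Drink | Team | Color
-----------------------------------------------
  1   | bird | doctor | tea | Beta | yellow
  2   | fish | lawyer | water | Gamma | blue
  3   | horse | teacher | coffee | Epsilon | green
  4   | dog | engineer | milk | Delta | red
  5   | cat | artist | juice | Alpha | white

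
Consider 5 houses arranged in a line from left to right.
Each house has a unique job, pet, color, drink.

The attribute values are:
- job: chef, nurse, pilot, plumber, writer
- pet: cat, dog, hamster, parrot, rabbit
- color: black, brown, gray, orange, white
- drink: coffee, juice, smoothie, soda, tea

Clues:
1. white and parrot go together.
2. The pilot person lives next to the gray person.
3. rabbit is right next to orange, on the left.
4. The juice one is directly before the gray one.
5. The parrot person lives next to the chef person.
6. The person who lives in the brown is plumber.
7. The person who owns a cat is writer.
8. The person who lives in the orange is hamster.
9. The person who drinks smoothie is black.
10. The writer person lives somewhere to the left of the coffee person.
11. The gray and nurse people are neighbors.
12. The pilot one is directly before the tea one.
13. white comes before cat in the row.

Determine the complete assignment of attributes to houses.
Solution:

House | Job | Pet | Color | Drink
---------------------------------
  1   | pilot | parrot | white | juice
  2   | chef | rabbit | gray | tea
  3   | nurse | hamster | orange | soda
  4   | writer | cat | black | smoothie
  5   | plumber | dog | brown | coffee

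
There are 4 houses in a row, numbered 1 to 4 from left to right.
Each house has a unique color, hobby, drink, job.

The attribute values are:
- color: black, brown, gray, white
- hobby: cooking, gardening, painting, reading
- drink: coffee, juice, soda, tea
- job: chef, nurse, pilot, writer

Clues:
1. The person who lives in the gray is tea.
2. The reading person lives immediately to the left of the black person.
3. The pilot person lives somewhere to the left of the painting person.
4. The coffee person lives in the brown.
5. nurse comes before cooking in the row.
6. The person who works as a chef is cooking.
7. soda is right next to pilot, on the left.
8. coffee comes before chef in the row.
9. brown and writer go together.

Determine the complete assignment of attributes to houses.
Solution:

House | Color | Hobby | Drink | Job
-----------------------------------
  1   | white | reading | soda | nurse
  2   | black | gardening | juice | pilot
  3   | brown | painting | coffee | writer
  4   | gray | cooking | tea | chef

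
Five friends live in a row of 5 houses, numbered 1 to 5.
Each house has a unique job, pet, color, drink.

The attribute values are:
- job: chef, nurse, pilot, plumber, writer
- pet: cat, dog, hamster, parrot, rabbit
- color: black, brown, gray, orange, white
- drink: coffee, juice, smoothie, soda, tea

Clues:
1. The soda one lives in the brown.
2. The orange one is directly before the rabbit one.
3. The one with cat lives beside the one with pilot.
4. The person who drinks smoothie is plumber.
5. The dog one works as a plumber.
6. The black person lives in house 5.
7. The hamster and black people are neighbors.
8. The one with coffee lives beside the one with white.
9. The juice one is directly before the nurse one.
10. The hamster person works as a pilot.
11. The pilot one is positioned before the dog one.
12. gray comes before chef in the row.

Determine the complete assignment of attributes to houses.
Solution:

House | Job | Pet | Color | Drink
---------------------------------
  1   | writer | parrot | orange | juice
  2   | nurse | rabbit | gray | coffee
  3   | chef | cat | white | tea
  4   | pilot | hamster | brown | soda
  5   | plumber | dog | black | smoothie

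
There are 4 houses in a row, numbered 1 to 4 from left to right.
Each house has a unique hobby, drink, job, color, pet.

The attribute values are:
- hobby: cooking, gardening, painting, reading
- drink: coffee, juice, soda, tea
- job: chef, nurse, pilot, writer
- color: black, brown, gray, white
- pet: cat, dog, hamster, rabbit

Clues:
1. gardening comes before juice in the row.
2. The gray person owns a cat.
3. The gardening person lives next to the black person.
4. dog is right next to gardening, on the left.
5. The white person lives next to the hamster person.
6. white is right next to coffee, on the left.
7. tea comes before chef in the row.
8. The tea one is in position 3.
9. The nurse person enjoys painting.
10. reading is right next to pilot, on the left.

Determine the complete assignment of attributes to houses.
Solution:

House | Hobby | Drink | Job | Color | Pet
-----------------------------------------
  1   | reading | soda | writer | white | dog
  2   | gardening | coffee | pilot | brown | hamster
  3   | painting | tea | nurse | black | rabbit
  4   | cooking | juice | chef | gray | cat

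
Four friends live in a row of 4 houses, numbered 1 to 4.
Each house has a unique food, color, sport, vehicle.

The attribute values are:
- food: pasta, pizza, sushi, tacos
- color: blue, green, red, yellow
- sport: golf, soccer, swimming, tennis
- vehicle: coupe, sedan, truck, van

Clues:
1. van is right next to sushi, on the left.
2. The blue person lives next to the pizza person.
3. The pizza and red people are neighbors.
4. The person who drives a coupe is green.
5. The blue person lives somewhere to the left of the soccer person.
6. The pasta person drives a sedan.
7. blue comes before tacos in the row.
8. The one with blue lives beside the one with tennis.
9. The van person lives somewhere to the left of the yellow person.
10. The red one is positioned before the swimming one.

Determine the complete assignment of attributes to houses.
Solution:

House | Food | Color | Sport | Vehicle
--------------------------------------
  1   | pasta | blue | golf | sedan
  2   | pizza | green | tennis | coupe
  3   | tacos | red | soccer | van
  4   | sushi | yellow | swimming | truck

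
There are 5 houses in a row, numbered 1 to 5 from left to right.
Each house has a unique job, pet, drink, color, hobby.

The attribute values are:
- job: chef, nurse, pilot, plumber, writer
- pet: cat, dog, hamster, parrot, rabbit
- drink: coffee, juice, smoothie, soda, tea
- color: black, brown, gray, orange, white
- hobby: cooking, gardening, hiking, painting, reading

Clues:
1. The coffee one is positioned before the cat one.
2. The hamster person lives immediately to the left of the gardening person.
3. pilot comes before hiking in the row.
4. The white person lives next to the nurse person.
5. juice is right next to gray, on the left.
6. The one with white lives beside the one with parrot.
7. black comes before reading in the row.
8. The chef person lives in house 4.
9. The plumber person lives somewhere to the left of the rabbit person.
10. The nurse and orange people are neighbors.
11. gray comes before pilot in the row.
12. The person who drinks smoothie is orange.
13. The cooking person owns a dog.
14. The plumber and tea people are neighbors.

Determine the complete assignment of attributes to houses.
Solution:

House | Job | Pet | Drink | Color | Hobby
-----------------------------------------
  1   | plumber | hamster | juice | white | painting
  2   | nurse | parrot | tea | gray | gardening
  3   | pilot | dog | smoothie | orange | cooking
  4   | chef | rabbit | coffee | black | hiking
  5   | writer | cat | soda | brown | reading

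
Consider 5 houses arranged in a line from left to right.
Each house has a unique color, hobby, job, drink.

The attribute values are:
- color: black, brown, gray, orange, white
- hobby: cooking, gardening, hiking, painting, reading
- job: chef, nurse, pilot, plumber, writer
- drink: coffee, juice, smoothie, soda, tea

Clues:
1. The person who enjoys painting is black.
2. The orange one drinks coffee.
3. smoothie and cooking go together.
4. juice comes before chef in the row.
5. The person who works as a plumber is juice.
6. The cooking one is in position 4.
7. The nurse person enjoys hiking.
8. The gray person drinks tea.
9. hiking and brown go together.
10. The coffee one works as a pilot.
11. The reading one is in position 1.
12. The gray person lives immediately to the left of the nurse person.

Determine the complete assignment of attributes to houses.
Solution:

House | Color | Hobby | Job | Drink
-----------------------------------
  1   | gray | reading | writer | tea
  2   | brown | hiking | nurse | soda
  3   | black | painting | plumber | juice
  4   | white | cooking | chef | smoothie
  5   | orange | gardening | pilot | coffee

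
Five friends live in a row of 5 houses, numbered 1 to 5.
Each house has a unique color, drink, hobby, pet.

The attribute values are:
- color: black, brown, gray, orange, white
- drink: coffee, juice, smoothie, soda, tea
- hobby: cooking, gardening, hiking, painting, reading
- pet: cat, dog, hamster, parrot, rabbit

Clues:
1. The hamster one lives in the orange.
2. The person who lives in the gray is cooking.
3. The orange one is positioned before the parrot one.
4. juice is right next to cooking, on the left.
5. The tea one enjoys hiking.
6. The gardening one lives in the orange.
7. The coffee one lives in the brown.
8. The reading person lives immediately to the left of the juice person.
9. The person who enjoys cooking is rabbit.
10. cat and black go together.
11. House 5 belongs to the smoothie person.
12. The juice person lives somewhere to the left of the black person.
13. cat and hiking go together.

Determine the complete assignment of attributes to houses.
Solution:

House | Color | Drink | Hobby | Pet
-----------------------------------
  1   | brown | coffee | reading | dog
  2   | orange | juice | gardening | hamster
  3   | gray | soda | cooking | rabbit
  4   | black | tea | hiking | cat
  5   | white | smoothie | painting | parrot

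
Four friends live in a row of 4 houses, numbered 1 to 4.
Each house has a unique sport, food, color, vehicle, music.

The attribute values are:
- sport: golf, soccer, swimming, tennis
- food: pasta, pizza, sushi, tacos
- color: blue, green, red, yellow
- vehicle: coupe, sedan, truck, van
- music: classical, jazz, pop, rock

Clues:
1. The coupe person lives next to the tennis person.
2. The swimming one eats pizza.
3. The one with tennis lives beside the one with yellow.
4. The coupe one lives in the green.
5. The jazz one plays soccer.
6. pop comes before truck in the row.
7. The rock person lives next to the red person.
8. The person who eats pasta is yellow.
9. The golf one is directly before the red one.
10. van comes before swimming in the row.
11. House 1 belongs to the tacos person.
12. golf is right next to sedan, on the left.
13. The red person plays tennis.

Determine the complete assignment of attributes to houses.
Solution:

House | Sport | Food | Color | Vehicle | Music
----------------------------------------------
  1   | golf | tacos | green | coupe | rock
  2   | tennis | sushi | red | sedan | pop
  3   | soccer | pasta | yellow | van | jazz
  4   | swimming | pizza | blue | truck | classical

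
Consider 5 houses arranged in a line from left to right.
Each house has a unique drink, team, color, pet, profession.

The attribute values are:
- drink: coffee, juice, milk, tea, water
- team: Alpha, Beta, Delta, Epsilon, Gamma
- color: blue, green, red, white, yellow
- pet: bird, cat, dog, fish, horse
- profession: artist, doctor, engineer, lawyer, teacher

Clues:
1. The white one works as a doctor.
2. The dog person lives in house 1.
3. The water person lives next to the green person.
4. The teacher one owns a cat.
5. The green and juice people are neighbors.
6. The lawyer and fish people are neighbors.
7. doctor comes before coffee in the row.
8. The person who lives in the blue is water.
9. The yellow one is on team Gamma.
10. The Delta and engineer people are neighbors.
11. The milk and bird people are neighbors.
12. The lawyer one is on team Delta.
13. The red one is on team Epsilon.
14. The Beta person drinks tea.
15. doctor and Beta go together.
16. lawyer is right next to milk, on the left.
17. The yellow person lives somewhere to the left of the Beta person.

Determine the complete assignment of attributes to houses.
Solution:

House | Drink | Team | Color | Pet | Profession
-----------------------------------------------
  1   | water | Delta | blue | dog | lawyer
  2   | milk | Alpha | green | fish | engineer
  3   | juice | Gamma | yellow | bird | artist
  4   | tea | Beta | white | horse | doctor
  5   | coffee | Epsilon | red | cat | teacher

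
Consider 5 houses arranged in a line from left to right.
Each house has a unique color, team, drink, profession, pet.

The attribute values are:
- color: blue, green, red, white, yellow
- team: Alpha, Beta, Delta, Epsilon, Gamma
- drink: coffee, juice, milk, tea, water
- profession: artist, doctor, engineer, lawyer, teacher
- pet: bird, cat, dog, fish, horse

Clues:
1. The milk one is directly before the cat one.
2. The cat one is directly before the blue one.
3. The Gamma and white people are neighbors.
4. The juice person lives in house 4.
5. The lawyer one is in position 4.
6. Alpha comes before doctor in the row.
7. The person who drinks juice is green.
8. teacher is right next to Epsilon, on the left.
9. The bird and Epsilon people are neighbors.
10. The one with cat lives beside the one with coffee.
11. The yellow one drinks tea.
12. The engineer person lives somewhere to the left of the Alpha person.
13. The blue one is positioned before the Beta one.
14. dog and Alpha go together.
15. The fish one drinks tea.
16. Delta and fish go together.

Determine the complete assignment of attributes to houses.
Solution:

House | Color | Team | Drink | Profession | Pet
-----------------------------------------------
  1   | red | Gamma | milk | teacher | bird
  2   | white | Epsilon | water | engineer | cat
  3   | blue | Alpha | coffee | artist | dog
  4   | green | Beta | juice | lawyer | horse
  5   | yellow | Delta | tea | doctor | fish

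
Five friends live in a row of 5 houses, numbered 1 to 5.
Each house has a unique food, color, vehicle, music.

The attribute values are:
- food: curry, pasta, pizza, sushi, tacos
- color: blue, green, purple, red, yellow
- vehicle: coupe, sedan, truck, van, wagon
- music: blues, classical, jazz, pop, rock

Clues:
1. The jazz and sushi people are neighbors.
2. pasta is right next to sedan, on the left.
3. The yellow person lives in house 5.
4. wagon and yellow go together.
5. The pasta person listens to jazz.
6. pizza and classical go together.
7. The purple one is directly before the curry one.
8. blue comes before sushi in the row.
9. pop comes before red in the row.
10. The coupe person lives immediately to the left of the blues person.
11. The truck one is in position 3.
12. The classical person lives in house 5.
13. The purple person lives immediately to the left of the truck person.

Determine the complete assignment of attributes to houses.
Solution:

House | Food | Color | Vehicle | Music
--------------------------------------
  1   | pasta | blue | coupe | jazz
  2   | sushi | purple | sedan | blues
  3   | curry | green | truck | pop
  4   | tacos | red | van | rock
  5   | pizza | yellow | wagon | classical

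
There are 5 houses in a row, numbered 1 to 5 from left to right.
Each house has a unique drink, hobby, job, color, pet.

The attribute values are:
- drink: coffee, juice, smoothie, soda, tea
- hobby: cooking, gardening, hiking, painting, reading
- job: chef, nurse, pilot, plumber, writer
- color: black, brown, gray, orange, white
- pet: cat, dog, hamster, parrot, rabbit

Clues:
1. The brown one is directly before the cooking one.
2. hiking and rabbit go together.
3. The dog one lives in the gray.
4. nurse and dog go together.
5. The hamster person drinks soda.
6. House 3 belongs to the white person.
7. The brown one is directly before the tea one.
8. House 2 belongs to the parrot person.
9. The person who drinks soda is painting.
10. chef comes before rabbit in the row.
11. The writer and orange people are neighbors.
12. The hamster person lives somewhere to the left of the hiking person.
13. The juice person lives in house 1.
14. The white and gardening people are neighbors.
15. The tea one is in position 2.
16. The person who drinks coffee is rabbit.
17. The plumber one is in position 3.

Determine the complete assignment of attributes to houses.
Solution:

House | Drink | Hobby | Job | Color | Pet
-----------------------------------------
  1   | juice | reading | writer | brown | cat
  2   | tea | cooking | chef | orange | parrot
  3   | soda | painting | plumber | white | hamster
  4   | smoothie | gardening | nurse | gray | dog
  5   | coffee | hiking | pilot | black | rabbit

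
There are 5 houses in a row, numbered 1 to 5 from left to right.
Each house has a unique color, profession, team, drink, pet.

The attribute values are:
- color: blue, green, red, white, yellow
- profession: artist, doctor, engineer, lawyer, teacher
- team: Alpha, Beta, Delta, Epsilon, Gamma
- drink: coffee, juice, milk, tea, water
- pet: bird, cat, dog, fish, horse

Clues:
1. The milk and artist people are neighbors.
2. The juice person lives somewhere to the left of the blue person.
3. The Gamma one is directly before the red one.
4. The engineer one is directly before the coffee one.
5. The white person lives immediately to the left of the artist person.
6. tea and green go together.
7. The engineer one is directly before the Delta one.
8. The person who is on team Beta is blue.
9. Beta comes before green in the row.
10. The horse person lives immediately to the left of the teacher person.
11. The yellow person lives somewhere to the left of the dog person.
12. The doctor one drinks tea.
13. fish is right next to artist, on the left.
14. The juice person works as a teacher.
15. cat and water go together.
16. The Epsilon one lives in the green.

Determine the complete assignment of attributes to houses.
Solution:

House | Color | Profession | Team | Drink | Pet
-----------------------------------------------
  1   | white | engineer | Gamma | milk | fish
  2   | red | artist | Delta | coffee | horse
  3   | yellow | teacher | Alpha | juice | bird
  4   | blue | lawyer | Beta | water | cat
  5   | green | doctor | Epsilon | tea | dog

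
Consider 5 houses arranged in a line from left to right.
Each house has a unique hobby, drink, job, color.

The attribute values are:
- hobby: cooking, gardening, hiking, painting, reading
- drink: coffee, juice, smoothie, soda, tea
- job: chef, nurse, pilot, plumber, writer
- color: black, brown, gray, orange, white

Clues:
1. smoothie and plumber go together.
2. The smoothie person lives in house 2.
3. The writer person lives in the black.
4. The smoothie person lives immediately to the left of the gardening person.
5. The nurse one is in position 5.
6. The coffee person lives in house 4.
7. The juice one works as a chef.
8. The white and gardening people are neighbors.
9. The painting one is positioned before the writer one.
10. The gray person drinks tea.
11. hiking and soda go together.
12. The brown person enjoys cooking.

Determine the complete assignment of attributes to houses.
Solution:

House | Hobby | Drink | Job | Color
-----------------------------------
  1   | cooking | juice | chef | brown
  2   | painting | smoothie | plumber | white
  3   | gardening | tea | pilot | gray
  4   | reading | coffee | writer | black
  5   | hiking | soda | nurse | orange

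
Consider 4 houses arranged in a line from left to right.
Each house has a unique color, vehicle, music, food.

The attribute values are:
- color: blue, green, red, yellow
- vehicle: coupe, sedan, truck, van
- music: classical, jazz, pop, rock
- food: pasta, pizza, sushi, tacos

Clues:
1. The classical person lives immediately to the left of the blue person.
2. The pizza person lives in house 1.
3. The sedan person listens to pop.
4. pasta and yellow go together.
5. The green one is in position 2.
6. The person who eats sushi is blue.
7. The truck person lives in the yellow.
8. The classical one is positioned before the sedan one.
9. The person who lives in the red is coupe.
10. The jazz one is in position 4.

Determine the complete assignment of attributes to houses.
Solution:

House | Color | Vehicle | Music | Food
--------------------------------------
  1   | red | coupe | rock | pizza
  2   | green | van | classical | tacos
  3   | blue | sedan | pop | sushi
  4   | yellow | truck | jazz | pasta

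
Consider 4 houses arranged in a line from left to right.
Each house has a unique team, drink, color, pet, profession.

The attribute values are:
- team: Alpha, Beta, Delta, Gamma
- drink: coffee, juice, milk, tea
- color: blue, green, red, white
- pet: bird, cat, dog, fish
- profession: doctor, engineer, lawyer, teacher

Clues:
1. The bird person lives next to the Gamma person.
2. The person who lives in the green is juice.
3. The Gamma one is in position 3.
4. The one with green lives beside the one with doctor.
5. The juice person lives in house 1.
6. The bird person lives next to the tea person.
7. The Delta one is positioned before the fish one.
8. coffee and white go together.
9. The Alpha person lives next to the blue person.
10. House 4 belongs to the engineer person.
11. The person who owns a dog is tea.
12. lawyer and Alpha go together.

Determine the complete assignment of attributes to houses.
Solution:

House | Team | Drink | Color | Pet | Profession
-----------------------------------------------
  1   | Alpha | juice | green | cat | lawyer
  2   | Delta | milk | blue | bird | doctor
  3   | Gamma | tea | red | dog | teacher
  4   | Beta | coffee | white | fish | engineer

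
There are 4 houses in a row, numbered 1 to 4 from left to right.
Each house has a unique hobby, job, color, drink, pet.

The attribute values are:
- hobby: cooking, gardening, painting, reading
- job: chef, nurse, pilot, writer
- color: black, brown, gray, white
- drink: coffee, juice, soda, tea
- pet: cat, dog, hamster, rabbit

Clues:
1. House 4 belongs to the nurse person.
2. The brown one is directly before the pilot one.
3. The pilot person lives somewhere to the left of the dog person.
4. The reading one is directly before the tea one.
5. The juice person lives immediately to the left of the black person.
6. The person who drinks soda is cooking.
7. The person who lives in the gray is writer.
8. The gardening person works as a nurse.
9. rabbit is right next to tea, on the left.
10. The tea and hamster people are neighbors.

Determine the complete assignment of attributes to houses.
Solution:

House | Hobby | Job | Color | Drink | Pet
-----------------------------------------
  1   | reading | chef | brown | juice | rabbit
  2   | painting | pilot | black | tea | cat
  3   | cooking | writer | gray | soda | hamster
  4   | gardening | nurse | white | coffee | dog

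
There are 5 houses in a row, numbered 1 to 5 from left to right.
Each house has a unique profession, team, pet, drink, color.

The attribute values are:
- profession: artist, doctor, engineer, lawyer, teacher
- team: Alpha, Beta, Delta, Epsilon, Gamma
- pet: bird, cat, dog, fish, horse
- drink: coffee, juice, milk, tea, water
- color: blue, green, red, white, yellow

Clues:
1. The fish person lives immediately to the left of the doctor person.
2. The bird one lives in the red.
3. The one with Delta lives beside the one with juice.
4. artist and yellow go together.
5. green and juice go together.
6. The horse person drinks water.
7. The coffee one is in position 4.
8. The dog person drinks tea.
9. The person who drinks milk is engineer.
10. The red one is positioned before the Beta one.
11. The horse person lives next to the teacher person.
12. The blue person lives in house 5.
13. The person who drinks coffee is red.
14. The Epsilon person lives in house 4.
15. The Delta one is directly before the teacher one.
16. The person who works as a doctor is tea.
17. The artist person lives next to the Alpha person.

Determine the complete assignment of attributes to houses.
Solution:

House | Profession | Team | Pet | Drink | Color
-----------------------------------------------
  1   | artist | Delta | horse | water | yellow
  2   | teacher | Alpha | fish | juice | green
  3   | doctor | Gamma | dog | tea | white
  4   | lawyer | Epsilon | bird | coffee | red
  5   | engineer | Beta | cat | milk | blue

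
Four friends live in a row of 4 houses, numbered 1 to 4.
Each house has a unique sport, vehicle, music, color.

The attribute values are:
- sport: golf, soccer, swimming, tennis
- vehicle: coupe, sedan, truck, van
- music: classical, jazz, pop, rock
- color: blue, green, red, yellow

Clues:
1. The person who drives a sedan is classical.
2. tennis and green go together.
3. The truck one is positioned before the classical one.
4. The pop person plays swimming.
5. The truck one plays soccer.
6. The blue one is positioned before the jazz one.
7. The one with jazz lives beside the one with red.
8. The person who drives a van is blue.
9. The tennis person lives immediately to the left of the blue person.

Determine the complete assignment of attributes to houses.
Solution:

House | Sport | Vehicle | Music | Color
---------------------------------------
  1   | tennis | coupe | rock | green
  2   | swimming | van | pop | blue
  3   | soccer | truck | jazz | yellow
  4   | golf | sedan | classical | red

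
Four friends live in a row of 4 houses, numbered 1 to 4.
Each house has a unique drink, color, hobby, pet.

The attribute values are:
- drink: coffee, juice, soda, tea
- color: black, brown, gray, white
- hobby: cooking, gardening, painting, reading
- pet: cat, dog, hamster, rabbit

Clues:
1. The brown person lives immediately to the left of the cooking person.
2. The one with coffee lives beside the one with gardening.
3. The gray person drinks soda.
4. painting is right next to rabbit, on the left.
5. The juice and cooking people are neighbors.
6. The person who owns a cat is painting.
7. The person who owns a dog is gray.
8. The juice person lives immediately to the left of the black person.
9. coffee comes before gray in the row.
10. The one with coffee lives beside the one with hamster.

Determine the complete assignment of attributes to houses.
Solution:

House | Drink | Color | Hobby | Pet
-----------------------------------
  1   | juice | brown | painting | cat
  2   | coffee | black | cooking | rabbit
  3   | tea | white | gardening | hamster
  4   | soda | gray | reading | dog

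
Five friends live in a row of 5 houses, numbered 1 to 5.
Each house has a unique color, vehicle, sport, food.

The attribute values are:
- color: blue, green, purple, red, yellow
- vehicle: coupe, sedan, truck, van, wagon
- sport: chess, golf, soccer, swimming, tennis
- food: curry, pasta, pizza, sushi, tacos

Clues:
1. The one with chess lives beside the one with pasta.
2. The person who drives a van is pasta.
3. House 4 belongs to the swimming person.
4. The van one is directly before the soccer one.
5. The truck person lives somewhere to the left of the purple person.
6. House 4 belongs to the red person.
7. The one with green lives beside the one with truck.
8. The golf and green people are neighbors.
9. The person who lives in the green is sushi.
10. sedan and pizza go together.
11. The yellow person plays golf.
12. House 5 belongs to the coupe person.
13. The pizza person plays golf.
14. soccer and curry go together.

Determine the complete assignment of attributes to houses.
Solution:

House | Color | Vehicle | Sport | Food
--------------------------------------
  1   | yellow | sedan | golf | pizza
  2   | green | wagon | tennis | sushi
  3   | blue | truck | chess | tacos
  4   | red | van | swimming | pasta
  5   | purple | coupe | soccer | curry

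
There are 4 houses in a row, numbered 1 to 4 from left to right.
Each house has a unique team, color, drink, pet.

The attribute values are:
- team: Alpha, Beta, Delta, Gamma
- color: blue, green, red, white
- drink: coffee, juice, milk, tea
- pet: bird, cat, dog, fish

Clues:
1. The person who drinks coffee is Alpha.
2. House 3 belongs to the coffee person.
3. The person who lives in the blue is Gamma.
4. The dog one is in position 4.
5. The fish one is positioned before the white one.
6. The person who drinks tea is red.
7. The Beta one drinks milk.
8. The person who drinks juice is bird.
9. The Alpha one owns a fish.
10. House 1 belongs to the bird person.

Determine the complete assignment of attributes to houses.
Solution:

House | Team | Color | Drink | Pet
----------------------------------
  1   | Gamma | blue | juice | bird
  2   | Delta | red | tea | cat
  3   | Alpha | green | coffee | fish
  4   | Beta | white | milk | dog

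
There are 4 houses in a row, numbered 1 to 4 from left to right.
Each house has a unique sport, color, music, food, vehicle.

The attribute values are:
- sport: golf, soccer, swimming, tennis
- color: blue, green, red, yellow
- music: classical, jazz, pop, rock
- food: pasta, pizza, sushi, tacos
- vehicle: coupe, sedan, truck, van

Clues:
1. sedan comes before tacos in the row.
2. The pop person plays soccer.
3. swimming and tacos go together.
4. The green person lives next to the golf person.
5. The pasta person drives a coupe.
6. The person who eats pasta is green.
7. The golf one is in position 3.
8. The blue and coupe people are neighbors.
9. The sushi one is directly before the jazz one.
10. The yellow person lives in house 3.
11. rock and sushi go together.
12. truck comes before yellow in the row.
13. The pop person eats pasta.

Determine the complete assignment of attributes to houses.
Solution:

House | Sport | Color | Music | Food | Vehicle
----------------------------------------------
  1   | tennis | blue | classical | pizza | truck
  2   | soccer | green | pop | pasta | coupe
  3   | golf | yellow | rock | sushi | sedan
  4   | swimming | red | jazz | tacos | van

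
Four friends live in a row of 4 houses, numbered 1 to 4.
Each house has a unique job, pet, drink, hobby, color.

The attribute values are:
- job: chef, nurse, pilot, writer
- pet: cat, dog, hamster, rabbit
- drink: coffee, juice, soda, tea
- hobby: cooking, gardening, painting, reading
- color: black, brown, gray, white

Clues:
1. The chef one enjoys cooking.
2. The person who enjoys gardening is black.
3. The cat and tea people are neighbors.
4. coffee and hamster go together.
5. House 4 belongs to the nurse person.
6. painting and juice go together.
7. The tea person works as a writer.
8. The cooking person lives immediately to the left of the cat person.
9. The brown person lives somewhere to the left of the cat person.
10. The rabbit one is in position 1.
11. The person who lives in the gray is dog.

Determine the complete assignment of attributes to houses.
Solution:

House | Job | Pet | Drink | Hobby | Color
-----------------------------------------
  1   | chef | rabbit | soda | cooking | brown
  2   | pilot | cat | juice | painting | white
  3   | writer | dog | tea | reading | gray
  4   | nurse | hamster | coffee | gardening | black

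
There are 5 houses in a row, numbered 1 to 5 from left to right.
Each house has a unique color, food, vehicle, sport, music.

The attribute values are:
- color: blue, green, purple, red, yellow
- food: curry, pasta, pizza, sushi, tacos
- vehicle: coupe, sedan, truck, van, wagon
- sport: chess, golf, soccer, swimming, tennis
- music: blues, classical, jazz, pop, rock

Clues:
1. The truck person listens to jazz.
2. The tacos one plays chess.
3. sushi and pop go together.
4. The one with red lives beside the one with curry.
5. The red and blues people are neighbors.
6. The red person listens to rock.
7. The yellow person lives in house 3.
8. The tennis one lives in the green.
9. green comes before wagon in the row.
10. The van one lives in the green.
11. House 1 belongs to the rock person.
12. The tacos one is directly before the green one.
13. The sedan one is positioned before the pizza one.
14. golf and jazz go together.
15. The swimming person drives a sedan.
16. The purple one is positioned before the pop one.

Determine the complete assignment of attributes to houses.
Solution:

House | Color | Food | Vehicle | Sport | Music
----------------------------------------------
  1   | red | tacos | coupe | chess | rock
  2   | green | curry | van | tennis | blues
  3   | yellow | pasta | sedan | swimming | classical
  4   | purple | pizza | truck | golf | jazz
  5   | blue | sushi | wagon | soccer | pop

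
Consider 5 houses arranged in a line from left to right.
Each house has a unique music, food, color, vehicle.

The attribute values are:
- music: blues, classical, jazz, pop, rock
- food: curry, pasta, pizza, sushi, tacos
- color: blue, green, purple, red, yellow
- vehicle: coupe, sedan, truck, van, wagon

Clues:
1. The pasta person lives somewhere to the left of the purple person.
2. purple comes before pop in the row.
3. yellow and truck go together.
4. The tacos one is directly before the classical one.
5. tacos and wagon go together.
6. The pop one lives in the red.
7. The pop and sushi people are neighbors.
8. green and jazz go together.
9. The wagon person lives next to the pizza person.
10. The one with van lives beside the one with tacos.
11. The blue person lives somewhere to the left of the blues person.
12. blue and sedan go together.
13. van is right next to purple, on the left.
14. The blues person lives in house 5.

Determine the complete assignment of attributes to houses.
Solution:

House | Music | Food | Color | Vehicle
--------------------------------------
  1   | jazz | pasta | green | van
  2   | rock | tacos | purple | wagon
  3   | classical | pizza | blue | sedan
  4   | pop | curry | red | coupe
  5   | blues | sushi | yellow | truck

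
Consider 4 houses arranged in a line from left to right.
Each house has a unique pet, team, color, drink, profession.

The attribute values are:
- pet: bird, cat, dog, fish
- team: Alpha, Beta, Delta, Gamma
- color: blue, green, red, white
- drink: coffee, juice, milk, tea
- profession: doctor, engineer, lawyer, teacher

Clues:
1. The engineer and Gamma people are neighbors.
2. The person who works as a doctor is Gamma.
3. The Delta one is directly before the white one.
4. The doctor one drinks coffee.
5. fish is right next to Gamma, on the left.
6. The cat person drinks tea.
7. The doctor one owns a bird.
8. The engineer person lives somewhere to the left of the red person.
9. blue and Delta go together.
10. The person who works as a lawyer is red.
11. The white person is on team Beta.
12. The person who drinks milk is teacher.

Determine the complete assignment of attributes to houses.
Solution:

House | Pet | Team | Color | Drink | Profession
-----------------------------------------------
  1   | dog | Delta | blue | milk | teacher
  2   | fish | Beta | white | juice | engineer
  3   | bird | Gamma | green | coffee | doctor
  4   | cat | Alpha | red | tea | lawyer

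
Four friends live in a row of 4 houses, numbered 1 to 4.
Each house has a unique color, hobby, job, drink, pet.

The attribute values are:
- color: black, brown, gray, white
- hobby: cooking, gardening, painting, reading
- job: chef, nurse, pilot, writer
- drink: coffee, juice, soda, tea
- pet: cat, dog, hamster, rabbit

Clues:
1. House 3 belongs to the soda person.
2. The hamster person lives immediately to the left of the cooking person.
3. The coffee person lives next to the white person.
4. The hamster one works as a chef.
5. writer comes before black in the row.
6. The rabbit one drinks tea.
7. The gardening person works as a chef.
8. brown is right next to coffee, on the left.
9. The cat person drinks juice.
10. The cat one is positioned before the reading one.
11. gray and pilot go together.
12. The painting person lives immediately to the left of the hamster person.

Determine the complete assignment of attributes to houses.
Solution:

House | Color | Hobby | Job | Drink | Pet
-----------------------------------------
  1   | brown | painting | writer | juice | cat
  2   | black | gardening | chef | coffee | hamster
  3   | white | cooking | nurse | soda | dog
  4   | gray | reading | pilot | tea | rabbit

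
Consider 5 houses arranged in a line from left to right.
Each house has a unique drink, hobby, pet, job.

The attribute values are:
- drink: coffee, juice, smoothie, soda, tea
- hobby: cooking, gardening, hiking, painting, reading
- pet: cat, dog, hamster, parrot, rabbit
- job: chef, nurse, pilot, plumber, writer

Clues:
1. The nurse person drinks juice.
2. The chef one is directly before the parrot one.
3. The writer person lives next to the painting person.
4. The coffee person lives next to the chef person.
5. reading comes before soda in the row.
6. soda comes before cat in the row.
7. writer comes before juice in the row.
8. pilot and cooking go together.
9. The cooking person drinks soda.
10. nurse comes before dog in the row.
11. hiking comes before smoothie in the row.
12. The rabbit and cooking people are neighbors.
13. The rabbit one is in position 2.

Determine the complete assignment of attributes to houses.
Solution:

House | Drink | Hobby | Pet | Job
---------------------------------
  1   | coffee | reading | hamster | writer
  2   | tea | painting | rabbit | chef
  3   | soda | cooking | parrot | pilot
  4   | juice | hiking | cat | nurse
  5   | smoothie | gardening | dog | plumber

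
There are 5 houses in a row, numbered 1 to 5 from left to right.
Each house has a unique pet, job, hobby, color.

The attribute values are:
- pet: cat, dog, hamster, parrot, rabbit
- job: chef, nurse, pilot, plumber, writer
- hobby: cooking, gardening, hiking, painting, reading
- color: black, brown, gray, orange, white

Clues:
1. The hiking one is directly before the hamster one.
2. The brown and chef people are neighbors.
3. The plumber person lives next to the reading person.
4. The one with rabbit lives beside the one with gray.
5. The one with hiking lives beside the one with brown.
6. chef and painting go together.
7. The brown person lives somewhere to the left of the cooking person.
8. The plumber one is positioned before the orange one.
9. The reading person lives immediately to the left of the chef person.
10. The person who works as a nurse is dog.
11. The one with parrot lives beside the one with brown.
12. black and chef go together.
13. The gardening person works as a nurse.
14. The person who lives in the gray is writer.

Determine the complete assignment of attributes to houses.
Solution:

House | Pet | Job | Hobby | Color
---------------------------------
  1   | parrot | plumber | hiking | white
  2   | hamster | pilot | reading | brown
  3   | rabbit | chef | painting | black
  4   | cat | writer | cooking | gray
  5   | dog | nurse | gardening | orange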